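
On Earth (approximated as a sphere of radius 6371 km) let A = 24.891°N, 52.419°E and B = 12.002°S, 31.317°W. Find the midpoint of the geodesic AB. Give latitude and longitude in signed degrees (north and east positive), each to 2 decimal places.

The central angle between A and B is δ = 1.5615 rad.
With f = 0.5, the slerp weights are sin((1−f)δ)/sin δ = 0.7038 and sin(fδ)/sin δ = 0.7038.
Weighted sum of the unit vectors: (0.7038)·(0.5532,0.7189,0.4209) + (0.7038)·(0.8356,-0.5084,-0.2079) = (0.9775, 0.1481, 0.1499).
Converting back: φ = atan2(z, √(x²+y²)) = 8.62°, λ = atan2(y, x) = 8.62°.

8.62°, 8.62°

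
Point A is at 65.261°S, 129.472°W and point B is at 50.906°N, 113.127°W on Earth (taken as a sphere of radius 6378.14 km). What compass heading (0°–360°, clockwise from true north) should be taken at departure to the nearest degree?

Δλ = 16.345° = 0.2853 rad.
y = sin Δλ · cos φ₂ = (0.2814)(0.6306) = 0.1775
x = cos φ₁ sin φ₂ − sin φ₁ cos φ₂ cos Δλ = (0.4185)(0.7761) − (-0.9082)(0.6306)(0.9596) = 0.8744
θ = atan2(y, x) = 11.47°, so the bearing is 11°.

11°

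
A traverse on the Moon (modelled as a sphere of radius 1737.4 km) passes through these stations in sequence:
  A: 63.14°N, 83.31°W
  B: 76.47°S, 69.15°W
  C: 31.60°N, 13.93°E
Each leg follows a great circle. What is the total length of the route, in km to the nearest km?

Leg A→B: central angle 2.4416 rad, distance 4242.1 km.
Leg B→C: central angle 2.0777 rad, distance 3609.7 km.
Total: 4242.1 + 3609.7 ≈ 7852 km.

7852 km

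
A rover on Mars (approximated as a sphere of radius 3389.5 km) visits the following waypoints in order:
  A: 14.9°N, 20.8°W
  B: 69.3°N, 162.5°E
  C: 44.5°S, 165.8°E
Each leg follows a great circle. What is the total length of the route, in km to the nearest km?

12399 km

Leg A→B: central angle 1.6715 rad, distance 5665.4 km.
Leg B→C: central angle 1.9866 rad, distance 6733.7 km.
Total: 5665.4 + 6733.7 ≈ 12399 km.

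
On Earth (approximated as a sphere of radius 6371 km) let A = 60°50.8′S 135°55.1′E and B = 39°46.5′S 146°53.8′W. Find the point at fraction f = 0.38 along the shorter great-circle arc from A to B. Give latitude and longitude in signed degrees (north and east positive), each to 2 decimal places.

The central angle between A and B is δ = 0.8740 rad.
With f = 0.38, the slerp weights are sin((1−f)δ)/sin δ = 0.6725 and sin(fδ)/sin δ = 0.4251.
Weighted sum of the unit vectors: (0.6725)·(-0.3499,0.3389,-0.8733) + (0.4251)·(-0.6438,-0.4198,-0.6398) = (-0.5091, 0.0495, -0.8593).
Converting back: φ = atan2(z, √(x²+y²)) = -59.24°, λ = atan2(y, x) = 174.45°.

-59.24°, 174.45°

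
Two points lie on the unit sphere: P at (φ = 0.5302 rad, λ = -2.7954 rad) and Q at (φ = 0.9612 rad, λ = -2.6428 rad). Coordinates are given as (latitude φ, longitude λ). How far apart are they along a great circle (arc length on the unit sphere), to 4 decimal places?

With latitudes φ₁ = 30.378°, φ₂ = 55.073° and longitude difference Δλ = 8.743°:
cos c = sin φ₁ sin φ₂ + cos φ₁ cos φ₂ cos Δλ = (0.5057)(0.8199) + (0.8627)(0.5725)(0.9884) = 0.90281,
so c = arccos(0.90281) = 0.44454 rad.
On the unit sphere the arc length equals the central angle: 0.4445.

0.4445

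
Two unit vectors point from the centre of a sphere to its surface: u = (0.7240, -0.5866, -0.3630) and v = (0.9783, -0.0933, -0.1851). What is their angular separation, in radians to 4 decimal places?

0.5914 rad

u·v = 0.8302; |u| = 1.0000, |v| = 1.0000.
cos θ = (u·v)/(|u||v|) = 0.8302, so θ = 0.5914 rad.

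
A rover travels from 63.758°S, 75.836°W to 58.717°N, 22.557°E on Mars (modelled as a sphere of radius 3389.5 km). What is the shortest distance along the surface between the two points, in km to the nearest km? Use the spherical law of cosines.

8468 km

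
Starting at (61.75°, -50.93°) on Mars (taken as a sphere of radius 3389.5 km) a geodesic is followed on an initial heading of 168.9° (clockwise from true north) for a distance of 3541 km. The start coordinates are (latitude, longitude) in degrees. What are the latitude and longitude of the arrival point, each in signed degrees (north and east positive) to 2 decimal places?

2.33°, -41.34°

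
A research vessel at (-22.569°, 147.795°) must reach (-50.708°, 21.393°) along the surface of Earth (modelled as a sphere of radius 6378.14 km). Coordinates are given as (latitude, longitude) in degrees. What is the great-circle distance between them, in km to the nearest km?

10338 km

Let φ₁ = -0.3939 rad, φ₂ = -0.8850 rad, and Δλ = -2.2061 rad.
cos c = sin φ₁ sin φ₂ + cos φ₁ cos φ₂ cos Δλ = (-0.3838)(-0.7739) + (0.9234)(0.6333)(-0.5934) = -0.05000,
so c = arccos(-0.05000) = 1.62082 rad.
Distance = R·c = 6378.14 × 1.6208 ≈ 10338 km.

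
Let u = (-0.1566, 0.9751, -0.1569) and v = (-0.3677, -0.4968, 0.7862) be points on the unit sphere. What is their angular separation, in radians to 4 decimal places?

2.1534 rad

u·v = -0.5502; |u| = 1.0000, |v| = 1.0001.
cos θ = (u·v)/(|u||v|) = -0.5502, so θ = 2.1534 rad.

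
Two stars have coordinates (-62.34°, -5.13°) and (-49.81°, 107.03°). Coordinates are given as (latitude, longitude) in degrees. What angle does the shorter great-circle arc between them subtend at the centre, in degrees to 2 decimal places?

55.69°

In radians: φ₁ = -1.0880, φ₂ = -0.8693, Δλ = 112.160° = 1.9576 rad.
cos c = sin φ₁ sin φ₂ + cos φ₁ cos φ₂ cos Δλ = (-0.8857)(-0.7639) + (0.4642)(0.6453)(-0.3772) = 0.56361,
so c = arccos(0.56361) = 0.97205 rad.
So the angular separation is 55.69°.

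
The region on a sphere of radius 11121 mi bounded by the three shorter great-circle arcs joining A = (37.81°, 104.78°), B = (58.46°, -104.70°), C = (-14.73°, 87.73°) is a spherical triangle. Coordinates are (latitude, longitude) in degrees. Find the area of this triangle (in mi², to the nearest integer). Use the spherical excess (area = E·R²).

Side lengths (central angles): a = 2.3614, b = 0.9586, c = 1.4073 rad; semiperimeter s = 2.3637.
By l'Huilier's theorem, tan(E/4) = √[tan(s/2) tan((s−a)/2) tan((s−b)/2) tan((s−c)/2)], giving spherical excess E = 0.1410 rad.
Area = E·R² = 0.1410 × (11121)² ≈ 17432297 mi².

17432297 mi²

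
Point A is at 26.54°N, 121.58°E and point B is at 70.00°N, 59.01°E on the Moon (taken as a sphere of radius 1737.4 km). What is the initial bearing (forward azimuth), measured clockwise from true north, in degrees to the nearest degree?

With φ₁ = 0.4632, φ₂ = 1.2217, Δλ = -1.0921 rad, the forward-azimuth formula gives
θ = atan2( sin Δλ cos φ₂ , cos φ₁ sin φ₂ − sin φ₁ cos φ₂ cos Δλ ) = atan2(-0.3036, 0.7703) = -21.51°.
Adding 360° brings this into [0°, 360°): 338°.

338°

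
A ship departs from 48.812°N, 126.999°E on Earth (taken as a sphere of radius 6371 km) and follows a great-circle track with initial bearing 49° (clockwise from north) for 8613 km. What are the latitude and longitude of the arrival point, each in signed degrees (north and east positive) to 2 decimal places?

35.81°, -118.29°

Angular distance δ = d/R = 8613/6371 = 1.35191 rad; initial bearing θ = 0.8552 rad.
sin φ₂ = sin φ₁ cos δ + cos φ₁ sin δ cos θ = (0.7526)(0.2171) + (0.6585)(0.9761)(0.6561) = 0.5851, so φ₂ = 35.81°.
Δλ = atan2(sin θ sin δ cos φ₁, cos δ − sin φ₁ sin φ₂) = atan2(0.4851, -0.2232) = 114.706°.
λ₂ = 126.999° + 114.706° = 241.71° → -118.29° after wrapping to (−180°, 180°].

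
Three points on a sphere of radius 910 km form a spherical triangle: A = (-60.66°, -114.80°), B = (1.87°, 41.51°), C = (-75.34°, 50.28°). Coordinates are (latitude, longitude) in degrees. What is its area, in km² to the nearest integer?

252413 km²

Side lengths (central angles): a = 1.3506, b = 0.7619, c = 2.0679 rad; semiperimeter s = 2.0902.
By l'Huilier's theorem, tan(E/4) = √[tan(s/2) tan((s−a)/2) tan((s−b)/2) tan((s−c)/2)], giving spherical excess E = 0.3048 rad.
Area = E·R² = 0.3048 × (910)² ≈ 252413 km².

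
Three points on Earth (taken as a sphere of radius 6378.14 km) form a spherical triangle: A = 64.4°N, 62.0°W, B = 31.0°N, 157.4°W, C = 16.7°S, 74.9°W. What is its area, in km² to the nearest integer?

Side lengths (central angles): a = 1.6116, b = 1.4260, c = 1.1267 rad; semiperimeter s = 2.0822.
By l'Huilier's theorem, tan(E/4) = √[tan(s/2) tan((s−a)/2) tan((s−b)/2) tan((s−c)/2)], giving spherical excess E = 1.0497 rad.
Area = E·R² = 1.0497 × (6378.14)² ≈ 42700925 km².

42700925 km²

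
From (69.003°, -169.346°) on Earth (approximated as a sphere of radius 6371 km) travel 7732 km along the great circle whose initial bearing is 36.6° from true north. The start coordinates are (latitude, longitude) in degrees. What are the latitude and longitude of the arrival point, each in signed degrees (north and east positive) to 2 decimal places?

36.58°, -33.42°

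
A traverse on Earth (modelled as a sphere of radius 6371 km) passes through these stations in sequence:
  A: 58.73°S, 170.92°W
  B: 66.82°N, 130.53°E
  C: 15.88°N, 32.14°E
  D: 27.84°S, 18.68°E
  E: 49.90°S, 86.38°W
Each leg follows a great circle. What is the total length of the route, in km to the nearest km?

Leg A→B: central angle 2.3174 rad, distance 14764.0 km.
Leg B→C: central angle 1.3732 rad, distance 8748.8 km.
Leg C→D: central angle 0.7963 rad, distance 5073.2 km.
Leg D→E: central angle 1.3600 rad, distance 8664.6 km.
Total: 14764.0 + 8748.8 + 5073.2 + 8664.6 ≈ 37251 km.

37251 km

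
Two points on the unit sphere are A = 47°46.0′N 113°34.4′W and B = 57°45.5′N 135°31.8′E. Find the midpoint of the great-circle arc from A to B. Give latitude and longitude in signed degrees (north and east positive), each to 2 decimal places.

The central angle between A and B is δ = 1.0491 rad.
With f = 0.5, the slerp weights are sin((1−f)δ)/sin δ = 0.5777 and sin(fδ)/sin δ = 0.5777.
Weighted sum of the unit vectors: (0.5777)·(-0.2688,-0.6161,0.7404) + (0.5777)·(-0.3807,0.3737,0.8458) = (-0.3752, -0.1400, 0.9163).
Converting back: φ = atan2(z, √(x²+y²)) = 66.39°, λ = atan2(y, x) = -159.54°.

66.39°, -159.54°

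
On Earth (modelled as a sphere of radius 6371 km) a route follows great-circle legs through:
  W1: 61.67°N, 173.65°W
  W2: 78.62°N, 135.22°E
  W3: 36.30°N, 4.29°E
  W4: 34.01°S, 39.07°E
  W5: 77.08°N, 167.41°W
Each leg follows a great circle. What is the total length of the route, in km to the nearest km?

33041 km

Leg W1→W2: central angle 0.3984 rad, distance 2538.2 km.
Leg W2→W3: central angle 1.0745 rad, distance 6845.5 km.
Leg W3→W4: central angle 1.3515 rad, distance 8610.2 km.
Leg W4→W5: central angle 2.3618 rad, distance 15047.2 km.
Total: 2538.2 + 6845.5 + 8610.2 + 15047.2 ≈ 33041 km.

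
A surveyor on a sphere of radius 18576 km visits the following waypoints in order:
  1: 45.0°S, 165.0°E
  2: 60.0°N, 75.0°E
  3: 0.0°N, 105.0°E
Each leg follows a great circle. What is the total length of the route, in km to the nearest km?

62282 km

Leg 1→2: central angle 2.2299 rad, distance 41421.8 km.
Leg 2→3: central angle 1.1230 rad, distance 20860.2 km.
Total: 41421.8 + 20860.2 ≈ 62282 km.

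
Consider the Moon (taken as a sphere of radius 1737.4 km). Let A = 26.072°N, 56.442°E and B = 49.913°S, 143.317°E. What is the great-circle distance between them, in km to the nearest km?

3267 km

With latitudes φ₁ = 26.072°, φ₂ = -49.913° and longitude difference Δλ = 86.875°:
cos c = sin φ₁ sin φ₂ + cos φ₁ cos φ₂ cos Δλ = (0.4395)(-0.7651) + (0.8982)(0.6440)(0.0545) = -0.30471,
so c = arccos(-0.30471) = 1.88044 rad.
Distance = R·c = 1737.4 × 1.8804 ≈ 3267 km.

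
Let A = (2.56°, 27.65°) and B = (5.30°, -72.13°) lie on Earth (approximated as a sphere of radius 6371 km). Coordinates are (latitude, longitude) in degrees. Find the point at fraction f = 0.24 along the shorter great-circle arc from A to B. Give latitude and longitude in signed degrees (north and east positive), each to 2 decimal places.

4.69°, 3.82°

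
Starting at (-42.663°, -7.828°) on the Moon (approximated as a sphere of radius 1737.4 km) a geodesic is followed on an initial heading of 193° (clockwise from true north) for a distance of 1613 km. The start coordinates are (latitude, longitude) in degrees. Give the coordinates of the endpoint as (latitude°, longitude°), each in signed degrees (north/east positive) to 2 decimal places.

Angular distance δ = d/R = 1613/1737.4 = 0.92840 rad; initial bearing θ = 3.3685 rad.
sin φ₂ = sin φ₁ cos δ + cos φ₁ sin δ cos θ = (-0.6777)(0.5991) + (0.7354)(0.8007)(-0.9744) = -0.9797, so φ₂ = -78.43°.
Δλ = atan2(sin θ sin δ cos φ₁, cos δ − sin φ₁ sin φ₂) = atan2(-0.1324, -0.0648) = -116.073°.
λ₂ = -7.828° − 116.073° = -123.90°.

-78.43°, -123.90°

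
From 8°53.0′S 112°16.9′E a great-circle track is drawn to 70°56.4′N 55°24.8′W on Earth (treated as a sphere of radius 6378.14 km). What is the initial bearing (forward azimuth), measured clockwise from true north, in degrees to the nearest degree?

Δλ = -167.695° = -2.9268 rad.
y = sin Δλ · cos φ₂ = (-0.2131)(0.3266) = -0.0696
x = cos φ₁ sin φ₂ − sin φ₁ cos φ₂ cos Δλ = (0.9880)(0.9452) − (-0.1544)(0.3266)(-0.9770) = 0.8846
θ = atan2(y, x) = -4.50°; adding 360° gives 356°.

356°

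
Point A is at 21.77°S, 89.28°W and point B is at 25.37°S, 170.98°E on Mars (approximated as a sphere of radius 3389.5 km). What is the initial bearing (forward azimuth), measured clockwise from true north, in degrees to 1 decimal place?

243.0°

Δλ = -99.740° = -1.7408 rad.
y = sin Δλ · cos φ₂ = (-0.9856)(0.9036) = -0.8905
x = cos φ₁ sin φ₂ − sin φ₁ cos φ₂ cos Δλ = (0.9287)(-0.4285) − (-0.3709)(0.9036)(-0.1692) = -0.4546
θ = atan2(y, x) = -117.04°; adding 360° gives 243.0°.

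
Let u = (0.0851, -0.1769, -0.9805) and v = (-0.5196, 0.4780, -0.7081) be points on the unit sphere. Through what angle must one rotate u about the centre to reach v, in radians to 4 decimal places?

0.9697 rad

u·v = 0.5655; |u| = 1.0000, |v| = 0.9999.
cos θ = (u·v)/(|u||v|) = 0.5656, so θ = 0.9697 rad.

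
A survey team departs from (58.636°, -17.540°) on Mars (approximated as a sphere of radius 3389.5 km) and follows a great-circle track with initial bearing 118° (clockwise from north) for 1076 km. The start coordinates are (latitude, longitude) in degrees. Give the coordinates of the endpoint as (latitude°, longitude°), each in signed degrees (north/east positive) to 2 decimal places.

47.30°, 6.44°

Angular distance δ = d/R = 1076/3389.5 = 0.31745 rad; initial bearing θ = 2.0595 rad.
sin φ₂ = sin φ₁ cos δ + cos φ₁ sin δ cos θ = (0.8539)(0.9500) + (0.5205)(0.3121)(-0.4695) = 0.7349, so φ₂ = 47.30°.
Δλ = atan2(sin θ sin δ cos φ₁, cos δ − sin φ₁ sin φ₂) = atan2(0.1434, 0.3225) = 23.980°.
λ₂ = -17.540° + 23.980° = 6.44°.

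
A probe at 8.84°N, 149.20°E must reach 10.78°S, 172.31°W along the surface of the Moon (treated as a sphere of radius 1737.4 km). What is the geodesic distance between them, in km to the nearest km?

1305 km

In radians: φ₁ = 0.1543, φ₂ = -0.1881, Δλ = 38.490° = 0.6718 rad.
Haversine: a = sin²(Δφ/2) + cos φ₁ cos φ₂ sin²(Δλ/2) = 0.0290 + (0.9881)(0.9824)(0.1086) = 0.13449.
Central angle c = 2·arcsin(√a) = 0.75097 rad.
Distance = R·c = 1737.4 × 0.7510 ≈ 1305 km.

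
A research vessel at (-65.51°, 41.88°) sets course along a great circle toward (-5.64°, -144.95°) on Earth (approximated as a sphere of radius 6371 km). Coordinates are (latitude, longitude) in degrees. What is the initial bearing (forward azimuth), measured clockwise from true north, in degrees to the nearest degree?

With φ₁ = -1.1434, φ₂ = -0.0984, Δλ = 3.0224 rad, the forward-azimuth formula gives
θ = atan2( sin Δλ cos φ₂ , cos φ₁ sin φ₂ − sin φ₁ cos φ₂ cos Δλ ) = atan2(0.1183, -0.9399) = 172.82°.
So the initial bearing is 173°.

173°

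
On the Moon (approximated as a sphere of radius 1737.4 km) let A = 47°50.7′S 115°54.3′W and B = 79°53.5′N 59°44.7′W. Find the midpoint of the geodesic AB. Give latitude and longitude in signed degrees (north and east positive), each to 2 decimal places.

Central angle δ = 2.2973 rad. Interpolating on the sphere with fraction f = 0.5:
P = [sin((1−f)δ)·A + sin(fδ)·B] / sin δ = 1.2203·A + 1.2203·B in Cartesian coordinates,
giving P = (-0.2499, -0.9217, 0.2967), i.e. latitude 17.26°, longitude -105.17°.

17.26°, -105.17°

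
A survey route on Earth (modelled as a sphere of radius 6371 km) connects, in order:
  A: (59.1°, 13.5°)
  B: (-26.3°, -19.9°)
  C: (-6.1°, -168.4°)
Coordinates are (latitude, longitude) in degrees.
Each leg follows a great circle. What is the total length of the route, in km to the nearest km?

Leg A→B: central angle 1.5666 rad, distance 9981.0 km.
Leg B→C: central angle 2.3645 rad, distance 15064.4 km.
Total: 9981.0 + 15064.4 ≈ 25045 km.

25045 km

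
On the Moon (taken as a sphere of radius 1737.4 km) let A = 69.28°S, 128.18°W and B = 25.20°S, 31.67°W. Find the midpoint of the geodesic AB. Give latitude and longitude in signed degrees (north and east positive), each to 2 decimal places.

Central angle δ = 1.2004 rad. Interpolating on the sphere with fraction f = 0.5:
P = [sin((1−f)δ)·A + sin(fδ)·B] / sin δ = 0.6059·A + 0.6059·B in Cartesian coordinates,
giving P = (0.3341, -0.4564, -0.8247), i.e. latitude -55.56°, longitude -53.79°.

-55.56°, -53.79°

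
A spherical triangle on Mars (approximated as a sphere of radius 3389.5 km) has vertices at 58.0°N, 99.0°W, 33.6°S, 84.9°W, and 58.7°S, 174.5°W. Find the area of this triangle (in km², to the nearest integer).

Side lengths (central angles): a = 1.0748, b = 2.2859, c = 1.6120 rad; semiperimeter s = 2.4864.
By l'Huilier's theorem, tan(E/4) = √[tan(s/2) tan((s−a)/2) tan((s−b)/2) tan((s−c)/2)], giving spherical excess E = 1.3228 rad.
Area = E·R² = 1.3228 × (3389.5)² ≈ 15197788 km².

15197788 km²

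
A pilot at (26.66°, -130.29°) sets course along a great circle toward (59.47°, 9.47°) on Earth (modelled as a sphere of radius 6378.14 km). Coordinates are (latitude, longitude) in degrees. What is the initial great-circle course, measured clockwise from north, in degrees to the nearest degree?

With φ₁ = 0.4653, φ₂ = 1.0379, Δλ = 2.4393 rad, the forward-azimuth formula gives
θ = atan2( sin Δλ cos φ₂ , cos φ₁ sin φ₂ − sin φ₁ cos φ₂ cos Δλ ) = atan2(0.3282, 0.9438) = 19.17°.
So the initial bearing is 19°.

19°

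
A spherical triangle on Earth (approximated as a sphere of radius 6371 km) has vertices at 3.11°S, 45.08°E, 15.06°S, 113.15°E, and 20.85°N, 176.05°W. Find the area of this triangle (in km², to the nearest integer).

Side lengths (central angles): a = 1.3651, b = 2.3777, c = 1.1872 rad; semiperimeter s = 2.4650.
By l'Huilier's theorem, tan(E/4) = √[tan(s/2) tan((s−a)/2) tan((s−b)/2) tan((s−c)/2)], giving spherical excess E = 0.9337 rad.
Area = E·R² = 0.9337 × (6371)² ≈ 37898655 km².

37898655 km²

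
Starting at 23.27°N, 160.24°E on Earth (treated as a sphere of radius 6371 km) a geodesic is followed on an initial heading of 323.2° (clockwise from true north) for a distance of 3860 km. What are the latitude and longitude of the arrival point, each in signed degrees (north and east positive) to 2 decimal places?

Angular distance δ = d/R = 3860/6371 = 0.60587 rad; initial bearing θ = 5.6409 rad.
sin φ₂ = sin φ₁ cos δ + cos φ₁ sin δ cos θ = (0.3951)(0.8220) + (0.9187)(0.5695)(0.8007) = 0.7437, so φ₂ = 48.04°.
Δλ = atan2(sin θ sin δ cos φ₁, cos δ − sin φ₁ sin φ₂) = atan2(-0.3134, 0.5282) = -30.680°.
λ₂ = 160.240° − 30.680° = 129.56°.

48.04°, 129.56°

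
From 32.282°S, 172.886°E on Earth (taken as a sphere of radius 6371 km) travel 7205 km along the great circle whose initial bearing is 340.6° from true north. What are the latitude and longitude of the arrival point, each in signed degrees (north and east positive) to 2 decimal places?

Angular distance δ = d/R = 7205/6371 = 1.13091 rad; initial bearing θ = 5.9446 rad.
sin φ₂ = sin φ₁ cos δ + cos φ₁ sin δ cos θ = (-0.5341)(0.4258) + (0.8454)(0.9048)(0.9432) = 0.4941, so φ₂ = 29.61°.
Δλ = atan2(sin θ sin δ cos φ₁, cos δ − sin φ₁ sin φ₂) = atan2(-0.2541, 0.6897) = -20.223°.
λ₂ = 172.886° − 20.223° = 152.66°.

29.61°, 152.66°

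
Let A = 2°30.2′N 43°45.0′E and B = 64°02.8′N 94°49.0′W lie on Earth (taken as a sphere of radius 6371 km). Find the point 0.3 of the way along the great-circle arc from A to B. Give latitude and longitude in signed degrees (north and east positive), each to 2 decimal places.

The central angle between A and B is δ = 1.8635 rad.
With f = 0.3, the slerp weights are sin((1−f)δ)/sin δ = 1.0076 and sin(fδ)/sin δ = 0.5539.
Weighted sum of the unit vectors: (1.0076)·(0.7217,0.6909,0.0437) + (0.5539)·(-0.0367,-0.4361,0.8992) = (0.7068, 0.4545, 0.5421).
Converting back: φ = atan2(z, √(x²+y²)) = 32.83°, λ = atan2(y, x) = 32.74°.

32.83°, 32.74°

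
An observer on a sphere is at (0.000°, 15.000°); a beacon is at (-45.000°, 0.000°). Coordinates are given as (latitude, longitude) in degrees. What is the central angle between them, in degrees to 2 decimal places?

46.92°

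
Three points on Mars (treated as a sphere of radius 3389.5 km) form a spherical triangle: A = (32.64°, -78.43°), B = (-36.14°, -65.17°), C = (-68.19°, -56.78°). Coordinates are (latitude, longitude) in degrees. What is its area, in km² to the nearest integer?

Side lengths (central angles): a = 0.5654, b = 1.7823, c = 1.2198 rad; semiperimeter s = 1.7838.
By l'Huilier's theorem, tan(E/4) = √[tan(s/2) tan((s−a)/2) tan((s−b)/2) tan((s−c)/2)], giving spherical excess E = 0.0537 rad.
Area = E·R² = 0.0537 × (3389.5)² ≈ 616983 km².

616983 km²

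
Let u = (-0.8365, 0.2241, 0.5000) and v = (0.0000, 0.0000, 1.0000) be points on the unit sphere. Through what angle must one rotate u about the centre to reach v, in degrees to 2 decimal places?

60.00°

u·v = 0.5000; |u| = 1.0000, |v| = 1.0000.
cos θ = (u·v)/(|u||v|) = 0.5000, so θ = 60.00°.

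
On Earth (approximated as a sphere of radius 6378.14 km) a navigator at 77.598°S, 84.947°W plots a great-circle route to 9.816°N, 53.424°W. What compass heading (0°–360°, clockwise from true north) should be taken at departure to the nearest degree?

Δλ = 31.523° = 0.5502 rad.
y = sin Δλ · cos φ₂ = (0.5228)(0.9854) = 0.5152
x = cos φ₁ sin φ₂ − sin φ₁ cos φ₂ cos Δλ = (0.2148)(0.1705) − (-0.9767)(0.9854)(0.8524) = 0.8570
θ = atan2(y, x) = 31.01°, so the bearing is 31°.

31°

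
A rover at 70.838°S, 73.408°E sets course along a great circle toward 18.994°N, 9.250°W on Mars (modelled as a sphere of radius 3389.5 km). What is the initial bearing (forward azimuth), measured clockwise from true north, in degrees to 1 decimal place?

283.3°

With φ₁ = -1.2364, φ₂ = 0.3315, Δλ = -1.4427 rad, the forward-azimuth formula gives
θ = atan2( sin Δλ cos φ₂ , cos φ₁ sin φ₂ − sin φ₁ cos φ₂ cos Δλ ) = atan2(-0.9378, 0.2210) = -76.74°.
Adding 360° brings this into [0°, 360°): 283.3°.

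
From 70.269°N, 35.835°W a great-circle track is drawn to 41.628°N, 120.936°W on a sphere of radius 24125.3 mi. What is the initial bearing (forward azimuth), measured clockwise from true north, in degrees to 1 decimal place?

With φ₁ = 1.2264, φ₂ = 0.7265, Δλ = -1.4853 rad, the forward-azimuth formula gives
θ = atan2( sin Δλ cos φ₂ , cos φ₁ sin φ₂ − sin φ₁ cos φ₂ cos Δλ ) = atan2(-0.7447, 0.1642) = -77.57°.
Adding 360° brings this into [0°, 360°): 282.4°.

282.4°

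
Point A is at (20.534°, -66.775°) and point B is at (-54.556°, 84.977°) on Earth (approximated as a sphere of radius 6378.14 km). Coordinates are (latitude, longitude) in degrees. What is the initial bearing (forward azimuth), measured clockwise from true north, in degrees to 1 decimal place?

Δλ = 151.752° = 2.6486 rad.
y = sin Δλ · cos φ₂ = (0.4733)(0.5799) = 0.2745
x = cos φ₁ sin φ₂ − sin φ₁ cos φ₂ cos Δλ = (0.9365)(-0.8147) − (0.3508)(0.5799)(-0.8809) = -0.5837
θ = atan2(y, x) = 154.82°, so the bearing is 154.8°.

154.8°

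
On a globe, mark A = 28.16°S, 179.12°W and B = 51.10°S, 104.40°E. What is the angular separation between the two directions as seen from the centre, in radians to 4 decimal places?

With latitudes φ₁ = -28.160°, φ₂ = -51.100° and longitude difference Δλ = -76.480°:
Haversine: a = sin²(Δφ/2) + cos φ₁ cos φ₂ sin²(Δλ/2) = 0.0395 + (0.8816)(0.6280)(0.3831) = 0.25164.
Central angle c = 2·arcsin(√a) = 1.05099 rad.
So the angular separation is 1.0510 rad.

1.0510 rad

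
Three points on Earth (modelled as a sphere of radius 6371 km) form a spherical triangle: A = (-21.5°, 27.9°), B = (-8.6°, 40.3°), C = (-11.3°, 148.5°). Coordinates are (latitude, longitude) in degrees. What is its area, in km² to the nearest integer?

16110809 km²

Side lengths (central angles): a = 1.8479, b = 1.9743, c = 0.3068 rad; semiperimeter s = 2.0645.
By l'Huilier's theorem, tan(E/4) = √[tan(s/2) tan((s−a)/2) tan((s−b)/2) tan((s−c)/2)], giving spherical excess E = 0.3969 rad.
Area = E·R² = 0.3969 × (6371)² ≈ 16110809 km².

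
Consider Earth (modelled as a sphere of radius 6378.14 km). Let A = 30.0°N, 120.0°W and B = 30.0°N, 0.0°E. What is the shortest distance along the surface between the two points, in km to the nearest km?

10818 km

In radians: φ₁ = 0.5236, φ₂ = 0.5236, Δλ = 120.000° = 2.0944 rad.
cos c = sin φ₁ sin φ₂ + cos φ₁ cos φ₂ cos Δλ = (0.5000)(0.5000) + (0.8660)(0.8660)(-0.5000) = -0.12500,
so c = arccos(-0.12500) = 1.69612 rad.
Distance = R·c = 6378.14 × 1.6961 ≈ 10818 km.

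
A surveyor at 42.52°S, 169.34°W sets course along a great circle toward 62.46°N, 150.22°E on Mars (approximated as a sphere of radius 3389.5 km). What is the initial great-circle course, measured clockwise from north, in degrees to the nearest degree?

With φ₁ = -0.7421, φ₂ = 1.0901, Δλ = -0.7058 rad, the forward-azimuth formula gives
θ = atan2( sin Δλ cos φ₂ , cos φ₁ sin φ₂ − sin φ₁ cos φ₂ cos Δλ ) = atan2(-0.2999, 0.8914) = -18.60°.
Adding 360° brings this into [0°, 360°): 341°.

341°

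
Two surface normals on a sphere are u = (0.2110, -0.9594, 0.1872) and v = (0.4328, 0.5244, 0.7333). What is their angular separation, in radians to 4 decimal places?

u·v = -0.2745; |u| = 1.0000, |v| = 1.0000.
cos θ = (u·v)/(|u||v|) = -0.2745, so θ = 1.8489 rad.

1.8489 rad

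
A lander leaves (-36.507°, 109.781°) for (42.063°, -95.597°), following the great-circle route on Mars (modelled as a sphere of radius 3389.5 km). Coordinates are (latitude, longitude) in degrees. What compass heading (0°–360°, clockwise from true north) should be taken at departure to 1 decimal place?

66.3°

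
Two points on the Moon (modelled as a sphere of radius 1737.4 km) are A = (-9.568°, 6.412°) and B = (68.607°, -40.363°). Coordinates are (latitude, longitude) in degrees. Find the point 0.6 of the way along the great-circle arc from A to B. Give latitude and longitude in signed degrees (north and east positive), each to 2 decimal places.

Central angle δ = 1.4791 rad. Interpolating on the sphere with fraction f = 0.6:
P = [sin((1−f)δ)·A + sin(fδ)·B] / sin δ = 0.5601·A + 0.7787·B in Cartesian coordinates,
giving P = (0.7653, -0.1223, 0.6320), i.e. latitude 39.20°, longitude -9.08°.

39.20°, -9.08°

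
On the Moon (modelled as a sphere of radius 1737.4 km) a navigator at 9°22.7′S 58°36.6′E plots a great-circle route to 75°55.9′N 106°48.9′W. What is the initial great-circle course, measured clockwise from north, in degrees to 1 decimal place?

With φ₁ = -0.1637, φ₂ = 1.3253, Δλ = -2.8872 rad, the forward-azimuth formula gives
θ = atan2( sin Δλ cos φ₂ , cos φ₁ sin φ₂ − sin φ₁ cos φ₂ cos Δλ ) = atan2(-0.0612, 0.9187) = -3.81°.
Adding 360° brings this into [0°, 360°): 356.2°.

356.2°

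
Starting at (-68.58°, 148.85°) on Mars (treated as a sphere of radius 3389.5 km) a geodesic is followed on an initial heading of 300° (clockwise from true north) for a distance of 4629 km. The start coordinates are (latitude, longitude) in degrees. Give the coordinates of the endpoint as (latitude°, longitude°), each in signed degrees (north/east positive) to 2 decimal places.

-0.62°, 90.86°

Angular distance δ = d/R = 4629/3389.5 = 1.36569 rad; initial bearing θ = 5.2360 rad.
sin φ₂ = sin φ₁ cos δ + cos φ₁ sin δ cos θ = (-0.9309)(0.2037) + (0.3652)(0.9790)(0.5000) = -0.0108, so φ₂ = -0.62°.
Δλ = atan2(sin θ sin δ cos φ₁, cos δ − sin φ₁ sin φ₂) = atan2(-0.3096, 0.1936) = -57.986°.
λ₂ = 148.850° − 57.986° = 90.86°.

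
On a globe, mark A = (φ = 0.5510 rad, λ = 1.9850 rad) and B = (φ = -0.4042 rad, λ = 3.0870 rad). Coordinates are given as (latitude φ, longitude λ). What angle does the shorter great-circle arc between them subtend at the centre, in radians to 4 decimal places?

1.4222 rad

Let φ₁ = 0.5510 rad, φ₂ = -0.4042 rad, and Δλ = 1.1020 rad.
Haversine: a = sin²(Δφ/2) + cos φ₁ cos φ₂ sin²(Δλ/2) = 0.2113 + (0.8520)(0.9194)(0.2741) = 0.42599.
Central angle c = 2·arcsin(√a) = 1.42222 rad.
So the angular separation is 1.4222 rad.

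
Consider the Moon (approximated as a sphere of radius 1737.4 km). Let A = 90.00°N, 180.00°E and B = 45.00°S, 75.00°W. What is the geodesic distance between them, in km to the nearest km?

4094 km

In radians: φ₁ = 1.5708, φ₂ = -0.7854, Δλ = 105.000° = 1.8326 rad.
cos c = sin φ₁ sin φ₂ + cos φ₁ cos φ₂ cos Δλ = (1.0000)(-0.7071) + (0.0000)(0.7071)(-0.2588) = -0.70711,
so c = arccos(-0.70711) = 2.35619 rad.
Distance = R·c = 1737.4 × 2.3562 ≈ 4094 km.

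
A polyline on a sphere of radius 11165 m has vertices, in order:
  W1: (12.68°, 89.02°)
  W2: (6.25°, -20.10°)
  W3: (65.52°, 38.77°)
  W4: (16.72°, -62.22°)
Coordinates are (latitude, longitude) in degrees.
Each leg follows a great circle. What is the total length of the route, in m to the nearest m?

Leg W1→W2: central angle 1.8690 rad, distance 20866.9 m.
Leg W2→W3: central angle 1.2535 rad, distance 13994.9 m.
Leg W3→W4: central angle 1.3835 rad, distance 15447.1 m.
Total: 20866.9 + 13994.9 + 15447.1 ≈ 50309 m.

50309 m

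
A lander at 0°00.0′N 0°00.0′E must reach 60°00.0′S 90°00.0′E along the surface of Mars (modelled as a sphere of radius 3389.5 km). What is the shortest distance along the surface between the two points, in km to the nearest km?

5324 km

In radians: φ₁ = 0.0000, φ₂ = -1.0472, Δλ = 90.000° = 1.5708 rad.
cos c = sin φ₁ sin φ₂ + cos φ₁ cos φ₂ cos Δλ = (0.0000)(-0.8660) + (1.0000)(0.5000)(0.0000) = 0.00000,
so c = arccos(0.00000) = 1.57080 rad.
Distance = R·c = 3389.5 × 1.5708 ≈ 5324 km.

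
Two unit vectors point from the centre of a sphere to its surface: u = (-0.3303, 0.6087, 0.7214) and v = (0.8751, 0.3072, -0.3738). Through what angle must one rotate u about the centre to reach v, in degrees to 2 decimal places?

111.82°

u·v = -0.3717; |u| = 1.0000, |v| = 0.9999.
cos θ = (u·v)/(|u||v|) = -0.3717, so θ = 111.82°.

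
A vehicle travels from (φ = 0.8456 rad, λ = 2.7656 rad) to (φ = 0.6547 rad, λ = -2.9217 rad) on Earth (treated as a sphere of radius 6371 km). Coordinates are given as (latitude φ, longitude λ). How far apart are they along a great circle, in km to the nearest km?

3000 km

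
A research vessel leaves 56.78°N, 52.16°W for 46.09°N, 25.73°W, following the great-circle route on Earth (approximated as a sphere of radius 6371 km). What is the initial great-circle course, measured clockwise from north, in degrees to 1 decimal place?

With φ₁ = 0.9910, φ₂ = 0.8044, Δλ = 0.4613 rad, the forward-azimuth formula gives
θ = atan2( sin Δλ cos φ₂ , cos φ₁ sin φ₂ − sin φ₁ cos φ₂ cos Δλ ) = atan2(0.3087, -0.1249) = 112.02°.
So the initial bearing is 112.0°.

112.0°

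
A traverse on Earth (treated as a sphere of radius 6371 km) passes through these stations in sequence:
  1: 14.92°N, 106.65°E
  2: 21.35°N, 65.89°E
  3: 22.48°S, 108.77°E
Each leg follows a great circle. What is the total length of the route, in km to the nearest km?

11089 km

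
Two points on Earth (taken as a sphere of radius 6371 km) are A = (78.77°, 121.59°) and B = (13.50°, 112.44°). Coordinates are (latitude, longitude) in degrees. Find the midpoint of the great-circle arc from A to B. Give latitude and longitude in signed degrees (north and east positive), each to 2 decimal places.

46.19°, 113.96°

The central angle between A and B is δ = 1.1418 rad.
With f = 0.5, the slerp weights are sin((1−f)δ)/sin δ = 0.5942 and sin(fδ)/sin δ = 0.5942.
Weighted sum of the unit vectors: (0.5942)·(-0.1020,0.1659,0.9809) + (0.5942)·(-0.3712,0.8987,0.2334) = (-0.2812, 0.6326, 0.7216).
Converting back: φ = atan2(z, √(x²+y²)) = 46.19°, λ = atan2(y, x) = 113.96°.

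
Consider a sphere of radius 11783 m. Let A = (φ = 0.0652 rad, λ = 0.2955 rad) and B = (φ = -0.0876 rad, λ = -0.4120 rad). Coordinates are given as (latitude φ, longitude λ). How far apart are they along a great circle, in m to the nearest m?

In radians: φ₁ = 0.0652, φ₂ = -0.0876, Δλ = -40.537° = -0.7075 rad.
cos c = sin φ₁ sin φ₂ + cos φ₁ cos φ₂ cos Δλ = (0.0652)(-0.0875) + (0.9979)(0.9962)(0.7600) = 0.74977,
so c = arccos(0.74977) = 0.72309 rad.
Distance = R·c = 11783 × 0.7231 ≈ 8520 m.

8520 m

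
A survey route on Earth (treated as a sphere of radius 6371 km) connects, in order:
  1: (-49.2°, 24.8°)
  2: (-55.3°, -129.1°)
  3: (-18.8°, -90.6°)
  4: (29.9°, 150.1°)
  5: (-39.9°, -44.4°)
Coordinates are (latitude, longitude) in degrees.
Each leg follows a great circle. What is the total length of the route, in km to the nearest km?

Leg 1→2: central angle 1.2783 rad, distance 8144.3 km.
Leg 2→3: central angle 0.8139 rad, distance 5185.1 km.
Leg 3→4: central angle 2.1679 rad, distance 13811.7 km.
Leg 4→5: central angle 2.8710 rad, distance 18291.4 km.
Total: 8144.3 + 5185.1 + 13811.7 + 18291.4 ≈ 45432 km.

45432 km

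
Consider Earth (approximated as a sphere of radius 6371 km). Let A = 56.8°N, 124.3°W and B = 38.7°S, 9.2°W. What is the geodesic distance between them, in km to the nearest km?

With latitudes φ₁ = 56.800°, φ₂ = -38.700° and longitude difference Δλ = 115.100°:
cos c = sin φ₁ sin φ₂ + cos φ₁ cos φ₂ cos Δλ = (0.8368)(-0.6252) + (0.5476)(0.7804)(-0.4242) = -0.70446,
so c = arccos(-0.70446) = 2.35245 rad.
Distance = R·c = 6371 × 2.3525 ≈ 14987 km.

14987 km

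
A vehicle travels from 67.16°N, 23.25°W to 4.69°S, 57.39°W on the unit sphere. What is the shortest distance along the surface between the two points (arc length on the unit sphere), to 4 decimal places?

Let φ₁ = 1.1722 rad, φ₂ = -0.0819 rad, and Δλ = -0.5959 rad.
Haversine: a = sin²(Δφ/2) + cos φ₁ cos φ₂ sin²(Δλ/2) = 0.3442 + (0.3882)(0.9967)(0.0862) = 0.37758.
Central angle c = 2·arcsin(√a) = 1.32344 rad.
On the unit sphere the arc length equals the central angle: 1.3234.

1.3234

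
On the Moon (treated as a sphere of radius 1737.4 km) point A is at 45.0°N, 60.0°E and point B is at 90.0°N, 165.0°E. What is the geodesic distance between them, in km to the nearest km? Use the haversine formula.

1365 km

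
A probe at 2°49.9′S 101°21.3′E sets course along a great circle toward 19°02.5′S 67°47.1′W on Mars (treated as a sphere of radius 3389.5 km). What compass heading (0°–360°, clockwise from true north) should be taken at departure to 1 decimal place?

205.6°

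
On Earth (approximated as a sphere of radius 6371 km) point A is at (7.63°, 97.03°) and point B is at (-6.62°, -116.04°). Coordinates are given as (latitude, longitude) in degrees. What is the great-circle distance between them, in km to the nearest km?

With latitudes φ₁ = 7.630°, φ₂ = -6.620° and longitude difference Δλ = 146.930°:
Haversine: a = sin²(Δφ/2) + cos φ₁ cos φ₂ sin²(Δλ/2) = 0.0154 + (0.9911)(0.9933)(0.9190) = 0.92018.
Central angle c = 2·arcsin(√a) = 2.56873 rad.
Distance = R·c = 6371 × 2.5687 ≈ 16365 km.

16365 km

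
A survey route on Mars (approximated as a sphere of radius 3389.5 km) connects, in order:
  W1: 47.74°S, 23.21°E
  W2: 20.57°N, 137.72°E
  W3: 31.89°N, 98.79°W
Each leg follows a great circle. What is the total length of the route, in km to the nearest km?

13374 km

Leg W1→W2: central angle 2.1191 rad, distance 7182.7 km.
Leg W2→W3: central angle 1.8266 rad, distance 6191.3 km.
Total: 7182.7 + 6191.3 ≈ 13374 km.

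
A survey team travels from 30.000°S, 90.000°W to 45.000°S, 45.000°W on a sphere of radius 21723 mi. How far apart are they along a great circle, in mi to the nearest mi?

14458 mi

In radians: φ₁ = -0.5236, φ₂ = -0.7854, Δλ = 45.000° = 0.7854 rad.
cos c = sin φ₁ sin φ₂ + cos φ₁ cos φ₂ cos Δλ = (-0.5000)(-0.7071) + (0.8660)(0.7071)(0.7071) = 0.78657,
so c = arccos(0.78657) = 0.66557 rad.
Distance = R·c = 21723 × 0.6656 ≈ 14458 mi.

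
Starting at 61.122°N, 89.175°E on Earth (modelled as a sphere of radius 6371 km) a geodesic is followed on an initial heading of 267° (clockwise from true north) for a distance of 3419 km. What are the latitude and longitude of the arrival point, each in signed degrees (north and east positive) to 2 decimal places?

Angular distance δ = d/R = 3419/6371 = 0.53665 rad; initial bearing θ = 4.6600 rad.
sin φ₂ = sin φ₁ cos δ + cos φ₁ sin δ cos θ = (0.8757)(0.8594) + (0.4829)(0.5113)(-0.0523) = 0.7396, so φ₂ = 47.70°.
Δλ = atan2(sin θ sin δ cos φ₁, cos δ − sin φ₁ sin φ₂) = atan2(-0.2466, 0.2118) = -49.343°.
λ₂ = 89.175° − 49.343° = 39.83°.

47.70°, 39.83°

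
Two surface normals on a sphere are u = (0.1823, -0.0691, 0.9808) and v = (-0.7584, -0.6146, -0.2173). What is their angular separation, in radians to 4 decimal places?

u·v = -0.3089; |u| = 1.0000, |v| = 1.0001.
cos θ = (u·v)/(|u||v|) = -0.3089, so θ = 1.8848 rad.

1.8848 rad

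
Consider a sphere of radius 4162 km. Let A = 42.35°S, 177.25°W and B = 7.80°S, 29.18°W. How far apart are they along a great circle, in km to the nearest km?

8863 km

Let φ₁ = -0.7391 rad, φ₂ = -0.1361 rad, and Δλ = 2.5843 rad.
cos c = sin φ₁ sin φ₂ + cos φ₁ cos φ₂ cos Δλ = (-0.6737)(-0.1357) + (0.7390)(0.9907)(-0.8487) = -0.52999,
so c = arccos(-0.52999) = 2.12939 rad.
Distance = R·c = 4162 × 2.1294 ≈ 8863 km.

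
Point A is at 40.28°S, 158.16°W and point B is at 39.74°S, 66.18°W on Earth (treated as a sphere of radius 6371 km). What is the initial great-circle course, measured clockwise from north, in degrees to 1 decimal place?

With φ₁ = -0.7030, φ₂ = -0.6936, Δλ = 1.6054 rad, the forward-azimuth formula gives
θ = atan2( sin Δλ cos φ₂ , cos φ₁ sin φ₂ − sin φ₁ cos φ₂ cos Δλ ) = atan2(0.7685, -0.5049) = 123.30°.
So the initial bearing is 123.3°.

123.3°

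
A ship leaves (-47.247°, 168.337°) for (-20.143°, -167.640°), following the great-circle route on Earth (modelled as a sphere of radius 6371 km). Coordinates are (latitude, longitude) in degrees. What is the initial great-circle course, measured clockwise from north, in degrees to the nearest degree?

Δλ = 24.023° = 0.4193 rad.
y = sin Δλ · cos φ₂ = (0.4071)(0.9388) = 0.3822
x = cos φ₁ sin φ₂ − sin φ₁ cos φ₂ cos Δλ = (0.6788)(-0.3444) − (-0.7343)(0.9388)(0.9134) = 0.3959
θ = atan2(y, x) = 43.99°, so the bearing is 44°.

44°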